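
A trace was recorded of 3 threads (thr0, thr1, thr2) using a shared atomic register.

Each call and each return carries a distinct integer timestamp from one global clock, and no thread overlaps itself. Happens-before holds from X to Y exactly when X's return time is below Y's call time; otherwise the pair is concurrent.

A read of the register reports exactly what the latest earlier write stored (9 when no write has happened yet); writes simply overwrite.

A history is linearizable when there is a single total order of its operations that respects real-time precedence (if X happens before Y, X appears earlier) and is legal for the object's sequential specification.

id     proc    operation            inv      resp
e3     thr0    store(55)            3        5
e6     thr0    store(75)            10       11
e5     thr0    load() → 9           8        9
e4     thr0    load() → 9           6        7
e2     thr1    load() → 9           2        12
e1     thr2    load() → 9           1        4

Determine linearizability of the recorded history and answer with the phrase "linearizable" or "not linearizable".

not linearizable

cut after 6 events: linearizable; cut after 7 events (e4 responds, time 7): not linearizable
every one of the 2 real-time-consistent orders over 3 completed atomic register ops fails the sequential spec
completion choices over the 1 pending operation (e2) were checked; none helps
sample order e1, e3, e4 (pending dropped) stalls at step 3 — e4 load() → 9 has no legal effect
sample order e3, e1, e4 (pending dropped) stalls at step 2 — e1 load() → 9 has no legal effect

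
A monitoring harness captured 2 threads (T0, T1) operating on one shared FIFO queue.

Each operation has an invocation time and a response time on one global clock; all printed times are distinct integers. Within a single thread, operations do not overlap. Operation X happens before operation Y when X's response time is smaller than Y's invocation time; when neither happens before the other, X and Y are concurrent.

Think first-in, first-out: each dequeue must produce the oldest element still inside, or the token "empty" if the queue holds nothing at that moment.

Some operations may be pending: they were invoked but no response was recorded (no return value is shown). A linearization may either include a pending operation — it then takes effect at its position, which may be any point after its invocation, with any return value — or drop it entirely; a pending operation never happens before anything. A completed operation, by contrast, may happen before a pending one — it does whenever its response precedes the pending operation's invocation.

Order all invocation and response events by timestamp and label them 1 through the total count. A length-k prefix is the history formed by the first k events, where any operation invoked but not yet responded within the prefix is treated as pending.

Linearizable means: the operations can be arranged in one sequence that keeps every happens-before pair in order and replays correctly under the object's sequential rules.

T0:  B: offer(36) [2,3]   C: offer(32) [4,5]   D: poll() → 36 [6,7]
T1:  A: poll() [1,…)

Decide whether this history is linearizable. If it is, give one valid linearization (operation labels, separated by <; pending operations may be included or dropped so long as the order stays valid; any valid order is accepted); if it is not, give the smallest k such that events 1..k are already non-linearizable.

1. A poll() (pending, included), leaving queue <>
2. B offer(36), leaving queue <36>
3. C offer(32), leaving queue <36,32>
4. D poll() → 36, leaving queue <32>

linearizable — witness: A < B < C < D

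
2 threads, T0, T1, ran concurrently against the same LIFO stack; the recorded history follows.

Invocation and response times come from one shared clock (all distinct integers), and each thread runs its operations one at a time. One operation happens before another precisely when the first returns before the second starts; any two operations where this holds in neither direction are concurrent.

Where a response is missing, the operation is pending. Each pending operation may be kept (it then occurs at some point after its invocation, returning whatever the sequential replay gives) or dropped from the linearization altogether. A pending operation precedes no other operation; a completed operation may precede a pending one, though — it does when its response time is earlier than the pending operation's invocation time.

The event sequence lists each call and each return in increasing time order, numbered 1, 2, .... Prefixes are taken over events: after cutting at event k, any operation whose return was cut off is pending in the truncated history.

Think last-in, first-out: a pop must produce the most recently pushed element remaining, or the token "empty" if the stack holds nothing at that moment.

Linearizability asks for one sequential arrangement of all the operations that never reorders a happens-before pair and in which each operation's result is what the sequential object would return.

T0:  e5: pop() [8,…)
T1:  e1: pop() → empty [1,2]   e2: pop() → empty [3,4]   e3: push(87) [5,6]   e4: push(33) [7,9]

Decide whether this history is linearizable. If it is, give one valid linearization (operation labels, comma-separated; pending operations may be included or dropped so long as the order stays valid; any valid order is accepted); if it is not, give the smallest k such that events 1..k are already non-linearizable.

step 1: e1 pop() → empty — stack <>
step 2: e2 pop() → empty — stack <>
step 3: e3 push(87) — stack <87>
step 4: e4 push(33) — stack <87,33>

linearizable — witness: e1, e2, e3, e4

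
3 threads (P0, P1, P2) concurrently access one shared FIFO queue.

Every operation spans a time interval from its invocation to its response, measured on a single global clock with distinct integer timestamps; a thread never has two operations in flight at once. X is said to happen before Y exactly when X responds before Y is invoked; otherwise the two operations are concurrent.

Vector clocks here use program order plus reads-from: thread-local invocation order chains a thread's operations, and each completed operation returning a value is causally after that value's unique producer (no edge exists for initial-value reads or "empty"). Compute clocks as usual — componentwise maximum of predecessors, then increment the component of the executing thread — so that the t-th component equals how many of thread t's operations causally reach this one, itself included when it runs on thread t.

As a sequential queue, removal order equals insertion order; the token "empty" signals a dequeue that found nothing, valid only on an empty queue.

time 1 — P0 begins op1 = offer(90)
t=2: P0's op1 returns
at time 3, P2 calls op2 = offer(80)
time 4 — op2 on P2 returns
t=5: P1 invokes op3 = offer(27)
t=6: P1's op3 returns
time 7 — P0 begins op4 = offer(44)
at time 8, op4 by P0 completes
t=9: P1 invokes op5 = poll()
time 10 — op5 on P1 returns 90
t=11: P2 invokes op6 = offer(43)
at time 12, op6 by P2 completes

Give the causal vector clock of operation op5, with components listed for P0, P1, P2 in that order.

op2 (invocation 3): nothing precedes it; P2's component alone gives (0, 0, 1)
op3 (invocation 5): nothing precedes it; P1's component alone gives (0, 1, 0)
op1 (invocation 1): nothing precedes it; P0's component alone gives (1, 0, 0)
invoked at 11, op6 merges VC(op2)=(0, 0, 1) and bumps P2's slot → (0, 0, 2)
invoked at 7, op4 merges VC(op1)=(1, 0, 0) and bumps P0's slot → (2, 0, 0)
invoked at 9, op5 merges VC(op1)=(1, 0, 0), VC(op3)=(0, 1, 0) and bumps P1's slot → (1, 2, 0)
target: VC(op5) = (1, 2, 0)

(1, 2, 0)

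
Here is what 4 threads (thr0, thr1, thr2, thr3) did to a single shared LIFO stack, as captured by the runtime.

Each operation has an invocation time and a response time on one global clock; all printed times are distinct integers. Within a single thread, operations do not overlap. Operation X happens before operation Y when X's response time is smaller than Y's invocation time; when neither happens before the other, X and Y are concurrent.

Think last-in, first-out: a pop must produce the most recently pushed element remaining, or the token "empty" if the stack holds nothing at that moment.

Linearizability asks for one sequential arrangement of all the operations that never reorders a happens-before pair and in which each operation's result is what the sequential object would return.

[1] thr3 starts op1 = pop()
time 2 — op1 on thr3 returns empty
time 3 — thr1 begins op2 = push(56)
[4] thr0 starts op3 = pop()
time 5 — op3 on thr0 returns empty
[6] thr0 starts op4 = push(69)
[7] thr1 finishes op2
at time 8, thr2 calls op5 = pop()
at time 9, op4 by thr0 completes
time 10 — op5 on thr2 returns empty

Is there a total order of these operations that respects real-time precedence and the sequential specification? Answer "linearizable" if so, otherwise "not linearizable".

not linearizable

already the first 10 events (up to op5's response at time 10) admit no linearization; the first 9 still do
all 5 real-time-respecting orders fail — 5 completed LIFO stack operations, no legal replay
one such order, op1, op2, op3, op4, op5, breaks at step 3 where op3 pop() → empty is illegal
one such order, op1, op2, op3, op5, op4, breaks at step 3 where op3 pop() → empty is illegal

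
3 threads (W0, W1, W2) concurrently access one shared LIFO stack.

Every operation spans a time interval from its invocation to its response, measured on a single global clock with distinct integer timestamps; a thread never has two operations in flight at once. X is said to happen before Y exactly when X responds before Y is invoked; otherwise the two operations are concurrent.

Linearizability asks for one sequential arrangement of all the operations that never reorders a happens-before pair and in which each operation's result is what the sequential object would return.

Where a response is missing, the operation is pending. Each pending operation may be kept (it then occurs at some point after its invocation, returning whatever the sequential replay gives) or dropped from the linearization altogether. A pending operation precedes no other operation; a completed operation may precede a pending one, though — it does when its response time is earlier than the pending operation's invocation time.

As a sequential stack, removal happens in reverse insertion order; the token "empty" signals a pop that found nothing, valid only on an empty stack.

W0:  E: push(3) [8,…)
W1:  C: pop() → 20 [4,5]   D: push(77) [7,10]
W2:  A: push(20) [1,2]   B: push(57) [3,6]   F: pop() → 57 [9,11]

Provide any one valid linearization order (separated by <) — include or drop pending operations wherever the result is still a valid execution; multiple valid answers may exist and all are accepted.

A < C < B < F < D

after step 1 (A push(20)): stack <20>
after step 2 (C pop() → 20): stack <>
after step 3 (B push(57)): stack <57>
after step 4 (F pop() → 57): stack <>
after step 5 (D push(77)): stack <77>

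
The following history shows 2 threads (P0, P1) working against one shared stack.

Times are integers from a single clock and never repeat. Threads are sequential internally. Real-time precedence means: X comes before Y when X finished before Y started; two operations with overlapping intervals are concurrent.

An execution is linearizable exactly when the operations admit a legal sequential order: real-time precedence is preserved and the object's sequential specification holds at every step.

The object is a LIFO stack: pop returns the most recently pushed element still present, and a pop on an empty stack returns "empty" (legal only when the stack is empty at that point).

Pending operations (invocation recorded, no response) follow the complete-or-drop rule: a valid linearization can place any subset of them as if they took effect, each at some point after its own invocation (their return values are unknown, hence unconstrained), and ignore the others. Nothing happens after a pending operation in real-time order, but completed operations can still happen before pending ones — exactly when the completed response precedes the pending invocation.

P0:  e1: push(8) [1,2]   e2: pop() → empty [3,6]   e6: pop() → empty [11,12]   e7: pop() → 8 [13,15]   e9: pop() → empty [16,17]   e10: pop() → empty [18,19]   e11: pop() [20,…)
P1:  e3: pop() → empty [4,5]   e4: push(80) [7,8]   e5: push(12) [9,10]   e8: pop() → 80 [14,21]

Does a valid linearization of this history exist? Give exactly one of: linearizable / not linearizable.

not linearizable

already the first 6 events (up to e2's response at time 6) admit no linearization; the first 5 still do
every one of the 2 real-time-consistent orders over 3 completed stack ops fails the sequential spec
e.g. e1, e2, e3: illegal at step 2, since e2 pop() → empty cannot apply there
e.g. e1, e3, e2: illegal at step 2, since e3 pop() → empty cannot apply there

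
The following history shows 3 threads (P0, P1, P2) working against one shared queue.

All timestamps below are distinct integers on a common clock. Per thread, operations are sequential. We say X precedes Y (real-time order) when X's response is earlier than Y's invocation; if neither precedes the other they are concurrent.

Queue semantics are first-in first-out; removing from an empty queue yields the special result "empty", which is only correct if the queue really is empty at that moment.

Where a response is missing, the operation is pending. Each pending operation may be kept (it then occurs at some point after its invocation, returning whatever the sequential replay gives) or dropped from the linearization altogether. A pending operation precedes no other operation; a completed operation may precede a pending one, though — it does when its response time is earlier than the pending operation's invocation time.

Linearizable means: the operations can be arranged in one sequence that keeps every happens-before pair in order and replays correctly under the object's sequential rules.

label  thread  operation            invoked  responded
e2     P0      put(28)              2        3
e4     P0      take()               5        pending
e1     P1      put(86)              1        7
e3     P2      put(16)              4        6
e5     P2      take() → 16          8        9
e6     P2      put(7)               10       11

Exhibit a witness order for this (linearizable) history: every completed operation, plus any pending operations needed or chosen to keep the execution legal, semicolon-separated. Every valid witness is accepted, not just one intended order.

e2; e3; e1; e4; e5; e6

after step 1 (e2 put(28)): queue <28>
after step 2 (e3 put(16)): queue <28,16>
after step 3 (e1 put(86)): queue <28,16,86>
after step 4 (e4 take() (pending, included)): queue <16,86>
after step 5 (e5 take() → 16): queue <86>
after step 6 (e6 put(7)): queue <86,7>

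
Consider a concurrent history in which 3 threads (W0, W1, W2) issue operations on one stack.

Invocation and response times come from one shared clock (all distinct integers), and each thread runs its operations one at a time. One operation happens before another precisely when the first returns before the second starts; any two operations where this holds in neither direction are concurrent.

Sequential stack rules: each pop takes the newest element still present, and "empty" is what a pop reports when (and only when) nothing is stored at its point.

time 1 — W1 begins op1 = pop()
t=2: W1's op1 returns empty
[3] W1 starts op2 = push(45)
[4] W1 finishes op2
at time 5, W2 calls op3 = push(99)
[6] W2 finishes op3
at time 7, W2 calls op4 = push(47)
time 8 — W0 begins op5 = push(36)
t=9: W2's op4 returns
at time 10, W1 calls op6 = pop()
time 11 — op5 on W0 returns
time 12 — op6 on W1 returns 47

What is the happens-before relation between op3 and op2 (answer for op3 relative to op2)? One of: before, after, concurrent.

op3 spans [5,6], op2 spans [3,4]
resp(op2)=4 < inv(op3)=5

after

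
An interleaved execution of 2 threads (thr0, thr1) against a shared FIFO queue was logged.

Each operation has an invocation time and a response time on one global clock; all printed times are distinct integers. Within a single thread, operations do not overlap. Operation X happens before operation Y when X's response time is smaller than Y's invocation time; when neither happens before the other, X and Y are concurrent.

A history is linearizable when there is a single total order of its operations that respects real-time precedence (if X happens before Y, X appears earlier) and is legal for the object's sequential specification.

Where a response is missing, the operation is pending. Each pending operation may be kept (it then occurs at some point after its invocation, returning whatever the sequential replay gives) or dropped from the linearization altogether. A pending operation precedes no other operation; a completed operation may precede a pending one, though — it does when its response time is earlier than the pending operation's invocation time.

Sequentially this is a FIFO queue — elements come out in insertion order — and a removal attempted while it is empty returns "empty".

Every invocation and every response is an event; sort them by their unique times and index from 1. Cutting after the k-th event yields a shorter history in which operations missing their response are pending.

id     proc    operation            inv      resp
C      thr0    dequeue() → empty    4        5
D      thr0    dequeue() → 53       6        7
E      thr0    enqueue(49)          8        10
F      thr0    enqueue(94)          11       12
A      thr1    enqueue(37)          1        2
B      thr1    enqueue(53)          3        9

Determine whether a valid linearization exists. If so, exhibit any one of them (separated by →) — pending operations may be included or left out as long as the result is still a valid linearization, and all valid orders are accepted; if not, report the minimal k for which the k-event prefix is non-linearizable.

prefix check: 1..4 passes, 1..5 fails once C's time-5 response joins
the sole real-time-consistent order of 2 completed operations fails the FIFO queue replay
no escape via the 1 pending operation (B): every completion choice fails
sample order A, C (pending dropped) stalls at step 2 — C dequeue() → empty has no legal effect

not linearizable — minimal violating prefix: 5 events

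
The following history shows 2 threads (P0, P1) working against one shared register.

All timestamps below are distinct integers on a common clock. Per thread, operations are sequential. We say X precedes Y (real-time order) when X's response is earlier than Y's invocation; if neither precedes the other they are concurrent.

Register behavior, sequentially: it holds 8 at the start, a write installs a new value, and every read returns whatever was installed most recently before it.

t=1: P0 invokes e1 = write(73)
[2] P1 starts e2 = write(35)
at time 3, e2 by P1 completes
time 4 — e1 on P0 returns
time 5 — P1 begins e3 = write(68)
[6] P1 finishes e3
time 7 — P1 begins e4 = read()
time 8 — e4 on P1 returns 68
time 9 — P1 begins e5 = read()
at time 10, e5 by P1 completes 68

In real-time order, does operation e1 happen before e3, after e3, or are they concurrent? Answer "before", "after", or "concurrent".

e1 spans [1,4], e3 spans [5,6]
resp(e1)=4 < inv(e3)=5

before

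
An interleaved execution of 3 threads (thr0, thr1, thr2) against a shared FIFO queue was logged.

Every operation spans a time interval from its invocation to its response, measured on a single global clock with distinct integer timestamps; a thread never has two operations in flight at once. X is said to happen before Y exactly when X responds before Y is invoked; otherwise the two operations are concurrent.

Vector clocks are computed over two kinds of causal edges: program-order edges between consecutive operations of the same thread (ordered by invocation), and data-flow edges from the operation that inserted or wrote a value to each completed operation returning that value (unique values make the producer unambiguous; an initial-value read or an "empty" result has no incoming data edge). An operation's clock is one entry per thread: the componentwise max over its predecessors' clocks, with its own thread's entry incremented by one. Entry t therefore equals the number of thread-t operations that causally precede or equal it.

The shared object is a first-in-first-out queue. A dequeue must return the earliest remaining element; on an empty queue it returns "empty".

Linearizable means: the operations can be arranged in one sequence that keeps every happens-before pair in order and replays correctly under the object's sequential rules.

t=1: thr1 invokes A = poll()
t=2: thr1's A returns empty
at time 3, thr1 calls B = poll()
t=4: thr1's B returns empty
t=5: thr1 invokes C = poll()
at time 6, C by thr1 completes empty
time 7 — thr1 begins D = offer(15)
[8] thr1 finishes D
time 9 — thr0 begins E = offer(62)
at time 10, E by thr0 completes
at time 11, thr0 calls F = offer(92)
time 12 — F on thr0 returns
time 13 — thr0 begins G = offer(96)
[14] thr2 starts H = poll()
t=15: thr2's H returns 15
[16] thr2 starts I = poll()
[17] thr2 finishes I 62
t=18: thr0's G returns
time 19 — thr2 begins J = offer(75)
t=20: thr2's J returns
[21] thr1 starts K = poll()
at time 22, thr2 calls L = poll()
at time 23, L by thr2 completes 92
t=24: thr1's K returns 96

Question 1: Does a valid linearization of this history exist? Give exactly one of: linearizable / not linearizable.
witness order: A, B, C, D, E, F, G, H, I, J, L, K
step 1: A poll() → empty — queue <>
step 2: B poll() → empty — queue <>
step 3: C poll() → empty — queue <>
step 4: D offer(15) — queue <15>
step 5: E offer(62) — queue <15,62>
step 6: F offer(92) — queue <15,62,92>
step 7: G offer(96) — queue <15,62,92,96>
step 8: H poll() → 15 — queue <62,92,96>
step 9: I poll() → 62 — queue <92,96>
step 10: J offer(75) — queue <92,96,75>
step 11: L poll() → 92 — queue <96,75>
step 12: K poll() → 96 — queue <75>

linearizable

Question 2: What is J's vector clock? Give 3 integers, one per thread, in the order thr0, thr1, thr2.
root op A, invoked 1: fresh clock plus thr1's own tick → (0, 1, 0)
root op E, invoked 9: fresh clock plus thr0's own tick → (1, 0, 0)
B (invocation 3): componentwise max over VC(A)=(0, 1, 0), +1 at thr1, giving (0, 2, 0)
F (invocation 11): componentwise max over VC(E)=(1, 0, 0), +1 at thr0, giving (2, 0, 0)
C (invocation 5): componentwise max over VC(B)=(0, 2, 0), +1 at thr1, giving (0, 3, 0)
G (invocation 13): componentwise max over VC(F)=(2, 0, 0), +1 at thr0, giving (3, 0, 0)
D (invocation 7): componentwise max over VC(C)=(0, 3, 0), +1 at thr1, giving (0, 4, 0)
H (invocation 14): componentwise max over VC(D)=(0, 4, 0), +1 at thr2, giving (0, 4, 1)
I (invocation 16): componentwise max over VC(E)=(1, 0, 0), VC(H)=(0, 4, 1), +1 at thr2, giving (1, 4, 2)
J (invocation 19): componentwise max over VC(I)=(1, 4, 2), +1 at thr2, giving (1, 4, 3)
K (invocation 21): componentwise max over VC(D)=(0, 4, 0), VC(G)=(3, 0, 0), +1 at thr1, giving (3, 5, 0)
L (invocation 22): componentwise max over VC(F)=(2, 0, 0), VC(J)=(1, 4, 3), +1 at thr2, giving (2, 4, 4)
target: VC(J) = (1, 4, 3)

(1, 4, 3)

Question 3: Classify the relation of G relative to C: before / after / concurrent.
G spans [13,18], C spans [5,6]
resp(C)=6 < inv(G)=13

after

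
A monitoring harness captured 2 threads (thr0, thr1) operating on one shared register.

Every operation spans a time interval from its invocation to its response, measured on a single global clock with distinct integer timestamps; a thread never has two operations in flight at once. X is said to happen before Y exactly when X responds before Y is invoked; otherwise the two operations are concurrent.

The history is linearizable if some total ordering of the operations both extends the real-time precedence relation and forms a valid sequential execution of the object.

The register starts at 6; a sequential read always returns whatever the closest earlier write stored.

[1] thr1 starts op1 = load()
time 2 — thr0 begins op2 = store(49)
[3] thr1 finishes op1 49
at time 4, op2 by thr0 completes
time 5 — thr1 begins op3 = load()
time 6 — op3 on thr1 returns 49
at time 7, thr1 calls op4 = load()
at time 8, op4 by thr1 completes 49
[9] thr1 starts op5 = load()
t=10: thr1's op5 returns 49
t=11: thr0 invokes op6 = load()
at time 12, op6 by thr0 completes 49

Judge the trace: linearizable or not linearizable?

linearizable

one valid linearization: op2, op1, op3, op4, op5, op6
1. op2 store(49), leaving value 49
2. op1 load() → 49, leaving value 49
3. op3 load() → 49, leaving value 49
4. op4 load() → 49, leaving value 49
5. op5 load() → 49, leaving value 49
6. op6 load() → 49, leaving value 49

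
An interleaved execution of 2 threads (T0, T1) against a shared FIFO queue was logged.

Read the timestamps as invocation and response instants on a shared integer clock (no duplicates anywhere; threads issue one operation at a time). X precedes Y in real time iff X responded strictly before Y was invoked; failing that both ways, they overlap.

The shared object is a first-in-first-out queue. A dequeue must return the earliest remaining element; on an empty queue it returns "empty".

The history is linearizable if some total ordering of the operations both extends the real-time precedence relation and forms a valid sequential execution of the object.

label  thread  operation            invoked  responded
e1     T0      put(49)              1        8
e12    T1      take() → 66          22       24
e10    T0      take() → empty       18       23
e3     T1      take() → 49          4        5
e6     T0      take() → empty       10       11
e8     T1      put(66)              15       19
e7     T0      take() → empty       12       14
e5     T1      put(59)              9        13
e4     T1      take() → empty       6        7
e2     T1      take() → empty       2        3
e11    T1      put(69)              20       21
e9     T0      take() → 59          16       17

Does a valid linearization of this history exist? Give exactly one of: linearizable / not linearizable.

a witness: e2, e1, e3, e4, e6, e7, e5, e9, e10, e8, e11, e12
after step 1 (e2 take() → empty): queue <>
after step 2 (e1 put(49)): queue <49>
after step 3 (e3 take() → 49): queue <>
after step 4 (e4 take() → empty): queue <>
after step 5 (e6 take() → empty): queue <>
after step 6 (e7 take() → empty): queue <>
after step 7 (e5 put(59)): queue <59>
after step 8 (e9 take() → 59): queue <>
after step 9 (e10 take() → empty): queue <>
after step 10 (e8 put(66)): queue <66>
after step 11 (e11 put(69)): queue <66,69>
after step 12 (e12 take() → 66): queue <69>

linearizable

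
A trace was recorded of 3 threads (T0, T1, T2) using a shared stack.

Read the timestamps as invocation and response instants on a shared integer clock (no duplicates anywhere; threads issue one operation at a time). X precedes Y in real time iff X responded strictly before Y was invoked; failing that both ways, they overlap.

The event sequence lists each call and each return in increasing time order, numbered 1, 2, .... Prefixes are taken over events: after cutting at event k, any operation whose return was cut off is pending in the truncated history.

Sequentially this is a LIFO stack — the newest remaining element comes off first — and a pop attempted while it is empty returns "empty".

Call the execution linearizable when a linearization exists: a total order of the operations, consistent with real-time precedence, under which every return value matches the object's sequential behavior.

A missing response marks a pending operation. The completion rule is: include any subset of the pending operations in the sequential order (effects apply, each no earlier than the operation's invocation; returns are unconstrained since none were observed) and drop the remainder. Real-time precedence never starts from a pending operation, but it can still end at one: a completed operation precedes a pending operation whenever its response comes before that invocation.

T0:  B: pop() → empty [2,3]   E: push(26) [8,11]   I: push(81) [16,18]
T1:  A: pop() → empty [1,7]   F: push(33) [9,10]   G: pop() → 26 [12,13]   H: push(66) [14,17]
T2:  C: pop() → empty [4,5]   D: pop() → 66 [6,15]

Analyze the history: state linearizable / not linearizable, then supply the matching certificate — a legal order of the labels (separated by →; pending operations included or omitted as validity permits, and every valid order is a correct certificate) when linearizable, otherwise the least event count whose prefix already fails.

after step 1 (A pop() → empty): stack <>
after step 2 (B pop() → empty): stack <>
after step 3 (C pop() → empty): stack <>
after step 4 (F push(33)): stack <33>
after step 5 (E push(26)): stack <33,26>
after step 6 (G pop() → 26): stack <33>
after step 7 (H push(66)): stack <33,66>
after step 8 (D pop() → 66): stack <33>
after step 9 (I push(81)): stack <33,81>

linearizable — witness: A → B → C → F → E → G → H → D → I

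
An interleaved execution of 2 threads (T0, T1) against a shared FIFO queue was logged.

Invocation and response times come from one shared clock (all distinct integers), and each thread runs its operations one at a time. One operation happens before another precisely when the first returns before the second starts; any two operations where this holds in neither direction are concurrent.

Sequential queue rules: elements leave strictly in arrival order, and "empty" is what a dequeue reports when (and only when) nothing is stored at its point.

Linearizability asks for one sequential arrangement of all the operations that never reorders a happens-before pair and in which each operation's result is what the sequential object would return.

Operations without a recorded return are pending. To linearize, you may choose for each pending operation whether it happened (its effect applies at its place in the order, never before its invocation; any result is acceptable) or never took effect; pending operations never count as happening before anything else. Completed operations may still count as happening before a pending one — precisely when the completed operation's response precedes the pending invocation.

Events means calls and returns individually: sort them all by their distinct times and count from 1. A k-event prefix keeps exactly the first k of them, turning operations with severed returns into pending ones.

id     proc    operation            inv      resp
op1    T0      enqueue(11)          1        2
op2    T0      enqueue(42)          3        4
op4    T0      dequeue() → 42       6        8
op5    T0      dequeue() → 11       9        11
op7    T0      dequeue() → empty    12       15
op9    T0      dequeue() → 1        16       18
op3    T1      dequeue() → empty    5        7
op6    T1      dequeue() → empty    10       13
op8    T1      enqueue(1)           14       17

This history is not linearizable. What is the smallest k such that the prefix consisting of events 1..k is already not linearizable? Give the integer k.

events 1..6 are linearizable; a witness order is op1, op2:
step 1: op1 enqueue(11) — queue <11>
step 2: op2 enqueue(42) — queue <11,42>
at event 7 (op3's time-7 response) nothing linearizes any more
no escape via the 1 pending operation (op4): every completion choice fails
for example op1, op2, op3 (pending dropped) fails at step 3: op3 dequeue() → empty is not legal there

7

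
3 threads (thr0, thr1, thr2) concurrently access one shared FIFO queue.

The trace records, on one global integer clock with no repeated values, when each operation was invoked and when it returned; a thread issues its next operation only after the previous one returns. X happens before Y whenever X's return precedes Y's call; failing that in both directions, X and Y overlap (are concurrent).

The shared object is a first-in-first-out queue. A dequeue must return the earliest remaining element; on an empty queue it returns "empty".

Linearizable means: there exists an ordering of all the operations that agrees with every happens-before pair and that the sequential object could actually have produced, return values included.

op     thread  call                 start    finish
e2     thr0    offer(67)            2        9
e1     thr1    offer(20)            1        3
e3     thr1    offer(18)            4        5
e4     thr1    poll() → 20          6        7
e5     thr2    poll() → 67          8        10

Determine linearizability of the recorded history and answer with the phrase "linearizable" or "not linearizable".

one valid linearization: e1, e2, e3, e4, e5
step 1: e1 offer(20) — queue <20>
step 2: e2 offer(67) — queue <20,67>
step 3: e3 offer(18) — queue <20,67,18>
step 4: e4 poll() → 20 — queue <67,18>
step 5: e5 poll() → 67 — queue <18>

linearizable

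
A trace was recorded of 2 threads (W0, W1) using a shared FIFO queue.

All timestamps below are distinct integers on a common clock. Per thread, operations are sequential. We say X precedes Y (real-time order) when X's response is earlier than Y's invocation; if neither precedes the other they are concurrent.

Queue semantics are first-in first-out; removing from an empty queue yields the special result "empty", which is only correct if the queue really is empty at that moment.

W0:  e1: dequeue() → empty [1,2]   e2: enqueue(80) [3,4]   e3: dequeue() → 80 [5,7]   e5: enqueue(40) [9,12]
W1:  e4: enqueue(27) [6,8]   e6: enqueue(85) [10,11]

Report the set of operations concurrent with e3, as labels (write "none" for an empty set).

e3 runs from 5 to 7; window-overlapping ops are concurrent
e1 [1,2]: before
e2 [3,4]: before
e4 [6,8]: concurrent
e5 [9,12]: after
e6 [10,11]: after

e4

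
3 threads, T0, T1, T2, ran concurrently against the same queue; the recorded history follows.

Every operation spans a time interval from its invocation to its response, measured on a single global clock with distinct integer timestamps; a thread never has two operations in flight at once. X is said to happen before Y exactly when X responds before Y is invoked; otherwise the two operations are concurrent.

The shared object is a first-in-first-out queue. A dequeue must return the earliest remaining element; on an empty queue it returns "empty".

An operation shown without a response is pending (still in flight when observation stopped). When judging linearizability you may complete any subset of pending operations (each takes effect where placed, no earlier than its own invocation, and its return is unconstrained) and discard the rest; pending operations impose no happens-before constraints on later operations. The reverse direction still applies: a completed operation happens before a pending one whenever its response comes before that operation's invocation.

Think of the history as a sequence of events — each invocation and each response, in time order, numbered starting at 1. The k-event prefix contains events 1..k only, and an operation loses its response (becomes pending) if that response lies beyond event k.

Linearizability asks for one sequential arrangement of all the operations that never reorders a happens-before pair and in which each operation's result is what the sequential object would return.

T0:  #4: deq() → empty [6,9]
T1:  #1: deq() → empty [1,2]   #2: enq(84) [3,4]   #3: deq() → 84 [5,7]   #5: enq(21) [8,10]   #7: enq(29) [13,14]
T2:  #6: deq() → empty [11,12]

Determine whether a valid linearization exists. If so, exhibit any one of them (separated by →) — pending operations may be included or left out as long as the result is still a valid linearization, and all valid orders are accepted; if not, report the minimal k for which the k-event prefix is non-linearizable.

not linearizable — minimal violating prefix: 12 events

already the first 12 events (up to #6's response at time 12) admit no linearization; the first 11 still do
3 orders of the 6 completed queue ops respect real time; none is legal
for example #1, #2, #3, #4, #5, #6 fails at step 6: #6 deq() → empty is not legal there
for example #1, #2, #3, #5, #4, #6 fails at step 5: #4 deq() → empty is not legal there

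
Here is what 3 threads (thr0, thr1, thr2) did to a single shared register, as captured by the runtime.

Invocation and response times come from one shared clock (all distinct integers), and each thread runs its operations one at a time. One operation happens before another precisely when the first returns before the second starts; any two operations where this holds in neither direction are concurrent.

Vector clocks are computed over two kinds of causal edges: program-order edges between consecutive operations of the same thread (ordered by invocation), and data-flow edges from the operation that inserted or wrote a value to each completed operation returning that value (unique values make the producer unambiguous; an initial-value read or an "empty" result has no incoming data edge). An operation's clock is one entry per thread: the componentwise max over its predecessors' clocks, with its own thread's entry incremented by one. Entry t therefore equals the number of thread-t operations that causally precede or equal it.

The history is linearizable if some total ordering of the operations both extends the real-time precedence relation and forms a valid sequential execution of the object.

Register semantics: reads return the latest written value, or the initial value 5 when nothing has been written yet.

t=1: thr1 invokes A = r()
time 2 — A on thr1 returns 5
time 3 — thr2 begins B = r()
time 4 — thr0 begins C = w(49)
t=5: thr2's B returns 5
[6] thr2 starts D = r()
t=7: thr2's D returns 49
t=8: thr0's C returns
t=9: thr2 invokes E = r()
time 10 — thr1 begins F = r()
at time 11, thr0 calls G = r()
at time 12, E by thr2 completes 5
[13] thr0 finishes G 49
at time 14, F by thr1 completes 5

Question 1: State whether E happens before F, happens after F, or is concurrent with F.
E spans [9,12], F spans [10,14]
the intervals overlap in both directions

concurrent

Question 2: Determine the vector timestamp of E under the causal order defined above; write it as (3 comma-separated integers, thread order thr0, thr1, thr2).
root op B, invoked 3: fresh clock plus thr2's own tick → (0, 0, 1)
root op A, invoked 1: fresh clock plus thr1's own tick → (0, 1, 0)
root op C, invoked 4: fresh clock plus thr0's own tick → (1, 0, 0)
invoked at 10, F merges VC(A)=(0, 1, 0) and bumps thr1's slot → (0, 2, 0)
invoked at 11, G merges VC(C)=(1, 0, 0) and bumps thr0's slot → (2, 0, 0)
invoked at 6, D merges VC(B)=(0, 0, 1), VC(C)=(1, 0, 0) and bumps thr2's slot → (1, 0, 2)
invoked at 9, E merges VC(D)=(1, 0, 2) and bumps thr2's slot → (1, 0, 3)
target: VC(E) = (1, 0, 3)

(1, 0, 3)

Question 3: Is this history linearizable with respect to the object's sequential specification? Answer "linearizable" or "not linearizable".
prefix check: 1..11 passes, 1..12 fails once E's time-12 response joins
real-time-consistent orders of the 5 completed operations: 3 — all fail the register replay
including or dropping the 2 pending operations (F, G) in any combination fails
sample order A, B, C, D, E (pending dropped) stalls at step 5 — E r() → 5 has no legal effect
sample order A, B, D, C, E (pending dropped) stalls at step 3 — D r() → 49 has no legal effect

not linearizable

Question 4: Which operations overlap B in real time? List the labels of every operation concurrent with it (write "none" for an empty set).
overlap test against B [3,5]: concurrent iff the interval meets 3..5
A [1,2]: before
C [4,8]: concurrent
D [6,7]: after
E [9,12]: after
F [10,14]: after
G [11,13]: after

C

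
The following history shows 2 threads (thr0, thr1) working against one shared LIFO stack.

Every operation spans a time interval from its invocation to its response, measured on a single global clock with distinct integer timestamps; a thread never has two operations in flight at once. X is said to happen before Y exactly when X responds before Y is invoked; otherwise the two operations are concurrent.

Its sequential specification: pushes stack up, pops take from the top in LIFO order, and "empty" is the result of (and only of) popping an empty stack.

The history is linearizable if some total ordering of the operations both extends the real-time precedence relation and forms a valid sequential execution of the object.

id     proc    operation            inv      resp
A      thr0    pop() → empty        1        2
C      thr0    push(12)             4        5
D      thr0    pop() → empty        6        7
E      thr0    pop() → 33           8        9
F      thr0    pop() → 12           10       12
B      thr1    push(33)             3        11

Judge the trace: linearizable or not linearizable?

the violation lands at event 7, D's response at time 7: events 1..6 linearize, events 1..7 do not
one real-time candidate order over the 3 completed operations — the LIFO stack replay rejects it
no escape via the 1 pending operation (B): every completion choice fails
one such order, A, C, D (pending dropped), breaks at step 3 where D pop() → empty is illegal

not linearizable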